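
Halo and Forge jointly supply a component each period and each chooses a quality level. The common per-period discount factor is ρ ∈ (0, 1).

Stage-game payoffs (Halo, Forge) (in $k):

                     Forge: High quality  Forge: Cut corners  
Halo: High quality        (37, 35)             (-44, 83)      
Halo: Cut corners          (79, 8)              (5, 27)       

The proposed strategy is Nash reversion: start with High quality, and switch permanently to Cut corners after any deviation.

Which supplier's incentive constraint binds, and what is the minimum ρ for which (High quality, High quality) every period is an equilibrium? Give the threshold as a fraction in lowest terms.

For Halo: deviation gain 79−37 = 42, per-period punishment loss 37−5 = 32. IC gives ρ ≥ 42/74 = 21/37.
For Forge: gain 48, loss 8 per period, so ρ ≥ 48/56 = 6/7.
The tighter constraint is Forge's, so cooperation needs ρ ≥ 6/7.

Forge; ρ ≥ 6/7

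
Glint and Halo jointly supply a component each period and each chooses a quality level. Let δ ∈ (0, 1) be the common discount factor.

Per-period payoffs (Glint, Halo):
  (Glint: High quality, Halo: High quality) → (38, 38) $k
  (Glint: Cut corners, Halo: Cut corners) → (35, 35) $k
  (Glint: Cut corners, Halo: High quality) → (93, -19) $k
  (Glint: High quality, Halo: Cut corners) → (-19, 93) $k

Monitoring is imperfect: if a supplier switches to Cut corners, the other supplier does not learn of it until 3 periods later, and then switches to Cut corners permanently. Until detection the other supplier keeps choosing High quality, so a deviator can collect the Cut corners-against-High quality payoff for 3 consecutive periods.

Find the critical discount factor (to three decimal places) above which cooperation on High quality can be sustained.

A deviator earns 93 for 3 periods, then 35 forever; cooperating earns 38 forever. Multiplying the IC by (1−δ):
38 ≥ 93(1−δ^3) + 35δ^3, so 58·δ^3 ≥ 55 and δ^3 ≥ 55/58.
δ ≥ (55/58)^(1/3) ≈ 0.982.

0.982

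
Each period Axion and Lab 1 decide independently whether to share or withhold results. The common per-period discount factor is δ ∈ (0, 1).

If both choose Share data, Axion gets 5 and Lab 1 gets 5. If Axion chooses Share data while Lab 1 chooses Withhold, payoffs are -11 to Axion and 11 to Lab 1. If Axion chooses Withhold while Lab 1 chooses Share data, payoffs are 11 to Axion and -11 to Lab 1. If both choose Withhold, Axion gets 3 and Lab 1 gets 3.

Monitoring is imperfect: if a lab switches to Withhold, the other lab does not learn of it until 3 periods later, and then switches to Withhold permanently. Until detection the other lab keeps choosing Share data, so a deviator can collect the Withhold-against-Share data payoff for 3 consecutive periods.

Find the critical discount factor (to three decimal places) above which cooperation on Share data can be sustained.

The best deviation is to choose Withhold for all 3 undetected periods, earning 11 each, then 3 forever once detected.
Deviation value: 11(1−δ^3)/(1−δ) + 3δ^3/(1−δ); cooperation value: 5/(1−δ).
IC: 5 ≥ 11(1−δ^3) + 3δ^3 = 11 − 8δ^3.
So δ^3 ≥ 6/8 = 3/4, giving δ ≥ (3/4)^(1/3) ≈ 0.909.

0.909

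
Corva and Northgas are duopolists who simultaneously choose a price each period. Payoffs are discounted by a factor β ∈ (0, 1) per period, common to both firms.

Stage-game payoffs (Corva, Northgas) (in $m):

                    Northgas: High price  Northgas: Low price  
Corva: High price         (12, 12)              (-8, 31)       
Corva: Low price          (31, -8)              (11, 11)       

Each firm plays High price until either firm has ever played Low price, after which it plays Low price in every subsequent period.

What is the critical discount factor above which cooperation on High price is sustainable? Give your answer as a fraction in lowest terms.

Cooperation forever yields 12 each period: 12/(1−β).
Deviating yields 31 once, then 11 forever: 31 + 11β/(1−β).
No profitable deviation requires 12/(1−β) ≥ 31 + 11β/(1−β).
Multiplying by (1−β): 12 ≥ 31(1−β) + 11β = 31 − 20β.
So 20β ≥ 19, i.e. β ≥ 19/20.

19/20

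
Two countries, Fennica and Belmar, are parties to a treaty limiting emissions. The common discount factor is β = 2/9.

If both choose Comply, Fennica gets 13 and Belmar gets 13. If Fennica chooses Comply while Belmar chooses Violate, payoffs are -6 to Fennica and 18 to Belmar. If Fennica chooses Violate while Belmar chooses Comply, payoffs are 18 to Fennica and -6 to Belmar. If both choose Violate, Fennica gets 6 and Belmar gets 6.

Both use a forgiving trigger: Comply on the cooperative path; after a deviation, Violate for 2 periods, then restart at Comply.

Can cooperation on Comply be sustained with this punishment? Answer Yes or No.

IC: β+…+β^2 ≥ (18−13)/(13−6) = 5/7.
At β = 2/9: partial sum = 0.2716 < 0.7143. Cooperation not sustainable.

No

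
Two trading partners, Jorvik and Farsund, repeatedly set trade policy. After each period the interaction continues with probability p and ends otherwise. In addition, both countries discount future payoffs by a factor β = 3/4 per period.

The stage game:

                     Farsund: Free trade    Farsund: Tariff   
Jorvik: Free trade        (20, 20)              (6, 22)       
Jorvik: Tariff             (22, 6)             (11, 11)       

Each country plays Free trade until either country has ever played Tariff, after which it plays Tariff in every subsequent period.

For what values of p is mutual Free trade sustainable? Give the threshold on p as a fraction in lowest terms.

8/33

With continuation probability p and discount β, the effective per-period discount factor is βp.
Grim-trigger IC: βp ≥ (22−20)/(22−11) = 2/11.
So p ≥ (2/11)/(3/4) = 8/33.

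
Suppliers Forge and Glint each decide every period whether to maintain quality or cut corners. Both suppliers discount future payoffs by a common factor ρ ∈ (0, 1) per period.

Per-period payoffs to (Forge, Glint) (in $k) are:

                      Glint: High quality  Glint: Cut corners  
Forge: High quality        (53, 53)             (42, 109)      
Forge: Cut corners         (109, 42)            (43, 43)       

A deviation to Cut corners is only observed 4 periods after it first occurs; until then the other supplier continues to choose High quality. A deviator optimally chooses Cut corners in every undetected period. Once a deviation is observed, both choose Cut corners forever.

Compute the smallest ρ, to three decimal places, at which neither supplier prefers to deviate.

0.960

The best deviation is to choose Cut corners for all 4 undetected periods, earning 109 each, then 43 forever once detected.
Deviation value: 109(1−ρ^4)/(1−ρ) + 43ρ^4/(1−ρ); cooperation value: 53/(1−ρ).
IC: 53 ≥ 109(1−ρ^4) + 43ρ^4 = 109 − 66ρ^4.
So ρ^4 ≥ 56/66 = 28/33, giving ρ ≥ (28/33)^(1/4) ≈ 0.960.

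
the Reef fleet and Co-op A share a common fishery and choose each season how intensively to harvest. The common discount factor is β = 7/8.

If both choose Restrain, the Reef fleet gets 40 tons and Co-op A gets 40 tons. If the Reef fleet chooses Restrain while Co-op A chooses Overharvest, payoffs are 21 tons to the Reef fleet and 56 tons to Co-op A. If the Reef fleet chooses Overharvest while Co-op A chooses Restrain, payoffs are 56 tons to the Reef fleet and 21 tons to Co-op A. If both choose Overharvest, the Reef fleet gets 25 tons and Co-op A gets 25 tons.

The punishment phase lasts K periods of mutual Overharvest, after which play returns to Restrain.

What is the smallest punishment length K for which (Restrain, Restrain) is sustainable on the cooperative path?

No profitable deviation requires (40−25)(β+…+β^K) ≥ 56−40, i.e. β+…+β^K ≥ 16/15 ≈ 1.0667.
With β = 7/8, the partial sums are K=1: 0.8750, K=2: 1.6406.
K = 2 is the first length at which the sum reaches 1.0667.

2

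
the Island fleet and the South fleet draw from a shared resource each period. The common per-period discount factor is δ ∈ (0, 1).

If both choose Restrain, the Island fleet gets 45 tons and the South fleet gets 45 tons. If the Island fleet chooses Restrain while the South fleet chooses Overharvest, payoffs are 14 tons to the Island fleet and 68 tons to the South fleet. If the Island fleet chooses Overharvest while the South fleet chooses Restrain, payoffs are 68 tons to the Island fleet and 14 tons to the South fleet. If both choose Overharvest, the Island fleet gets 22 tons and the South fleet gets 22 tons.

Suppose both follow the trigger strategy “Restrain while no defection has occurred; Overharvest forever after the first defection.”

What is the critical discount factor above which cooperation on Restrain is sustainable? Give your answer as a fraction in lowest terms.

1/2

One-period gain from deviating is 68 − 45 = 23. The loss is 45 − 22 = 23 in every subsequent period, with present value 23·δ/(1−δ).
Deviation is unprofitable when 23·δ/(1−δ) ≥ 23, i.e. δ/(1−δ) ≥ 1.
Equivalently δ ≥ 23/(23+23) = 1/2.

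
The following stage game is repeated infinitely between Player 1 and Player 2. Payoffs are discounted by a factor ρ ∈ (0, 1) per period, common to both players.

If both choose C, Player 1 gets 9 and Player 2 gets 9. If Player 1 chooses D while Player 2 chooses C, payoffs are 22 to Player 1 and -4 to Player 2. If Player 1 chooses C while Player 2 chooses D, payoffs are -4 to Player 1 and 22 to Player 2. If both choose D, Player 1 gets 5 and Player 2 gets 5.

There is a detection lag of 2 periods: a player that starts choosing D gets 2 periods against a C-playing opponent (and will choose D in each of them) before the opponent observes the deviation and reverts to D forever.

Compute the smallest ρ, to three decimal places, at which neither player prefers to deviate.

The best deviation is to choose D for all 2 undetected periods, earning 22 each, then 5 forever once detected.
Deviation value: 22(1−ρ^2)/(1−ρ) + 5ρ^2/(1−ρ); cooperation value: 9/(1−ρ).
IC: 9 ≥ 22(1−ρ^2) + 5ρ^2 = 22 − 17ρ^2.
So ρ^2 ≥ 13/17, giving ρ ≥ (13/17)^(1/2) ≈ 0.874.

0.874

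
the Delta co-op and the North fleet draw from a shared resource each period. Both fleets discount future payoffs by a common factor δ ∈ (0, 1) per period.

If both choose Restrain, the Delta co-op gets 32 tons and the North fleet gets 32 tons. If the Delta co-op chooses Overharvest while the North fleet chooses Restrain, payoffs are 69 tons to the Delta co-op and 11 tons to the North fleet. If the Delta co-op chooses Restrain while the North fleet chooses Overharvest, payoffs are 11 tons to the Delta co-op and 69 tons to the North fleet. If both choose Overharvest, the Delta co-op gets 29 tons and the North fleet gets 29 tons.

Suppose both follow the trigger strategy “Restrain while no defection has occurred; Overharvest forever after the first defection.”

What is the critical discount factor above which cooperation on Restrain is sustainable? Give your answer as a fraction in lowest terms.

32/(1−δ) ≥ 69 + 29δ/(1−δ)
32 ≥ 69 − 40δ
δ ≥ 37/40.

37/40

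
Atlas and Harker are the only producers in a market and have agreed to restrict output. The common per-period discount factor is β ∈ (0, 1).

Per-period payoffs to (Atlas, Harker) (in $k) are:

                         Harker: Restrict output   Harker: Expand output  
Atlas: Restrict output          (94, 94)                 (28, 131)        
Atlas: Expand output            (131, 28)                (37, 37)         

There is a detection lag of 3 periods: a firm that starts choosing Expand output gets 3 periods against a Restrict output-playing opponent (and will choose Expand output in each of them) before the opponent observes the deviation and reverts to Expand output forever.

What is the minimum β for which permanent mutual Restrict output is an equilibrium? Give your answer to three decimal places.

0.733

The best deviation is to choose Expand output for all 3 undetected periods, earning 131 each, then 37 forever once detected.
Deviation value: 131(1−β^3)/(1−β) + 37β^3/(1−β); cooperation value: 94/(1−β).
IC: 94 ≥ 131(1−β^3) + 37β^3 = 131 − 94β^3.
So β^3 ≥ 37/94, giving β ≥ (37/94)^(1/3) ≈ 0.733.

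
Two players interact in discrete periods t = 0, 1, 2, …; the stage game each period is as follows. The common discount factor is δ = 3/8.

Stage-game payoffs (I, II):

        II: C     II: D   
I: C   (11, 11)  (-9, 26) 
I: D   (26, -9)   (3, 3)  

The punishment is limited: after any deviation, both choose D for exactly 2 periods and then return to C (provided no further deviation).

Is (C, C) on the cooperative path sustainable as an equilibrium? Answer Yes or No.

No

Comparing payoff streams over the 3 periods until play realigns: cooperate → 11(1+δ+…+δ^2); deviate → 26 + 3(δ+…+δ^2).
Cooperation is sustained iff (11−3)(δ+…+δ^2) ≥ 26−11.
δ+…+δ^2 = 3/8·(1−(3/8)^2)/(1−3/8) = 0.5156, and (26−11)/(11−3) = 1.8750.
0.5156 < 1.8750, so cooperation is not sustainable.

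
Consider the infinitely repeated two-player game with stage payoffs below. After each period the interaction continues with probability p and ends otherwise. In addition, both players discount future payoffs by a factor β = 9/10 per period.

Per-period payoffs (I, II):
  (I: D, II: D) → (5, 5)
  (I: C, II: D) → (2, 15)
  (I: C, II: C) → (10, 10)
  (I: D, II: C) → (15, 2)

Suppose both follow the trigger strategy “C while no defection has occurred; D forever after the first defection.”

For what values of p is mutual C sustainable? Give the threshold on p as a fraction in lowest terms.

Expected continuation weight on next period's payoff is β·p = 9/10·p, which plays the role of the discount factor.
Cooperation requires 9/10·p ≥ (15−10)/(15−5) = 1/2, hence p ≥ 5/9.

5/9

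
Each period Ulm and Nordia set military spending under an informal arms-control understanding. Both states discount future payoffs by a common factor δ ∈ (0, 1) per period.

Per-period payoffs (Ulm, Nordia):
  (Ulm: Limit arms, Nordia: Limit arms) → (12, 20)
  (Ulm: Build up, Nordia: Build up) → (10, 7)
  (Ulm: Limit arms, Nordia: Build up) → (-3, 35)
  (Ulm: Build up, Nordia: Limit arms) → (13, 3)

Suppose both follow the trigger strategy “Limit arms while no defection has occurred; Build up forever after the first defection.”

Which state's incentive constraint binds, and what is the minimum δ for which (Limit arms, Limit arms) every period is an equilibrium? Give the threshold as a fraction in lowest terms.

For Ulm: deviation gain 13−12 = 1, per-period punishment loss 12−10 = 2. IC gives δ ≥ 1/3.
For Nordia: gain 15, loss 13 per period, so δ ≥ 15/28.
The tighter constraint is Nordia's, so cooperation needs δ ≥ 15/28.

Nordia; δ ≥ 15/28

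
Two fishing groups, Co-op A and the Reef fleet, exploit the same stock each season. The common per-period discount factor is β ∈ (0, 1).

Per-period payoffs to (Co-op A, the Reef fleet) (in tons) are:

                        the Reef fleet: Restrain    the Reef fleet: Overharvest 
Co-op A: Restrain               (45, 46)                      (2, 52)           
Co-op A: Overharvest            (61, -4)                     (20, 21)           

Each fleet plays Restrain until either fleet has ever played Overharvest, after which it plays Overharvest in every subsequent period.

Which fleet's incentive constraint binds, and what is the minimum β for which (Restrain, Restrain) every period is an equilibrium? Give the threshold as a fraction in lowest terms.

Co-op A's threshold: (61−45)/(61−20) = 16/41.
the Reef fleet's threshold: (52−46)/(52−21) = 6/31.
16/41 > 6/31, so Co-op A binds and β* = 16/41.

Co-op A; β ≥ 16/41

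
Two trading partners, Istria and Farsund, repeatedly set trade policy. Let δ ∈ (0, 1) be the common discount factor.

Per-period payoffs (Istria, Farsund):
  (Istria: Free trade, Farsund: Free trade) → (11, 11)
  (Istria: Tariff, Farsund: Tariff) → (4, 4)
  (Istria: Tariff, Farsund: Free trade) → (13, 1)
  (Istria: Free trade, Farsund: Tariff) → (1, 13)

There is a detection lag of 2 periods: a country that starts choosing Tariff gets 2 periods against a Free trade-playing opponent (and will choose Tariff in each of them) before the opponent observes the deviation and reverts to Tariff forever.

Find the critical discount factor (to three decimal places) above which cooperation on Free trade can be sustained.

0.471

The best deviation is to choose Tariff for all 2 undetected periods, earning 13 each, then 4 forever once detected.
Deviation value: 13(1−δ^2)/(1−δ) + 4δ^2/(1−δ); cooperation value: 11/(1−δ).
IC: 11 ≥ 13(1−δ^2) + 4δ^2 = 13 − 9δ^2.
So δ^2 ≥ 2/9, giving δ ≥ (2/9)^(1/2) ≈ 0.471.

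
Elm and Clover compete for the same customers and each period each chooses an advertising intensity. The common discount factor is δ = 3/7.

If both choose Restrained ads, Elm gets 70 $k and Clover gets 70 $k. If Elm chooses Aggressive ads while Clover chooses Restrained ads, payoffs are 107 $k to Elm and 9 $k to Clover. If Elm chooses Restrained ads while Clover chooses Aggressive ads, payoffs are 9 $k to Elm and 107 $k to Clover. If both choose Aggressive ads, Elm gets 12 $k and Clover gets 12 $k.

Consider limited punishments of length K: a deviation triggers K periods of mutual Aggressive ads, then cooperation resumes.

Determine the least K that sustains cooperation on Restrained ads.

3

No profitable deviation requires (70−12)(δ+…+δ^K) ≥ 107−70, i.e. δ+…+δ^K ≥ 37/58 ≈ 0.6379.
With δ = 3/7, the partial sums are K=1: 0.4286, K=2: 0.6122, K=3: 0.6910.
K = 3 is the first length at which the sum reaches 0.6379.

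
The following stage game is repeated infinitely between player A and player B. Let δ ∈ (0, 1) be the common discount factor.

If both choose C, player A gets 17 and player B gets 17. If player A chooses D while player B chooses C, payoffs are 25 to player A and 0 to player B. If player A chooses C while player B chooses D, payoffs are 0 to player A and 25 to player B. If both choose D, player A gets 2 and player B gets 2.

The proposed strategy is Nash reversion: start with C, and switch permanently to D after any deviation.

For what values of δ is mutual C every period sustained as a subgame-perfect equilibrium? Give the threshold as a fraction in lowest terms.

8/23

17/(1−δ) ≥ 25 + 2δ/(1−δ)
17 ≥ 25 − 23δ
δ ≥ 8/23.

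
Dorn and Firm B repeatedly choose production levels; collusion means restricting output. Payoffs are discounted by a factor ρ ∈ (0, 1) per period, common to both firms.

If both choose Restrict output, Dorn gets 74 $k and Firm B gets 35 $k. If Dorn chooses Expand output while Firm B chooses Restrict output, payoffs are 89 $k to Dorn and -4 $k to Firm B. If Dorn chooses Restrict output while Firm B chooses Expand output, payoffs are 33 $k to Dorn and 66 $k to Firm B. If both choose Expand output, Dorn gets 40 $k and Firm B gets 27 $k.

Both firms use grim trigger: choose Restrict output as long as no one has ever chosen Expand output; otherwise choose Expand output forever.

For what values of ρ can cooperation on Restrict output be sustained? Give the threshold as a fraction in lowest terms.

31/39

For Dorn: deviation gain 89−74 = 15, per-period punishment loss 74−40 = 34. IC gives ρ ≥ 15/49.
For Firm B: gain 31, loss 8 per period, so ρ ≥ 31/39.
The tighter constraint is Firm B's, so cooperation needs ρ ≥ 31/39.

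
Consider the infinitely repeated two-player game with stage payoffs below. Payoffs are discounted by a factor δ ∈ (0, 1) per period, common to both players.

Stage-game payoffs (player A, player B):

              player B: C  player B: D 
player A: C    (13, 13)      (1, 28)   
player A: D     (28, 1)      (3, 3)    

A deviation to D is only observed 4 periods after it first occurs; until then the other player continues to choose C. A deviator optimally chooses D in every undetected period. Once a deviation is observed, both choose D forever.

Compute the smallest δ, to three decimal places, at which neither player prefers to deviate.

The best deviation is to choose D for all 4 undetected periods, earning 28 each, then 3 forever once detected.
Deviation value: 28(1−δ^4)/(1−δ) + 3δ^4/(1−δ); cooperation value: 13/(1−δ).
IC: 13 ≥ 28(1−δ^4) + 3δ^4 = 28 − 25δ^4.
So δ^4 ≥ 15/25 = 3/5, giving δ ≥ (3/5)^(1/4) ≈ 0.880.

0.880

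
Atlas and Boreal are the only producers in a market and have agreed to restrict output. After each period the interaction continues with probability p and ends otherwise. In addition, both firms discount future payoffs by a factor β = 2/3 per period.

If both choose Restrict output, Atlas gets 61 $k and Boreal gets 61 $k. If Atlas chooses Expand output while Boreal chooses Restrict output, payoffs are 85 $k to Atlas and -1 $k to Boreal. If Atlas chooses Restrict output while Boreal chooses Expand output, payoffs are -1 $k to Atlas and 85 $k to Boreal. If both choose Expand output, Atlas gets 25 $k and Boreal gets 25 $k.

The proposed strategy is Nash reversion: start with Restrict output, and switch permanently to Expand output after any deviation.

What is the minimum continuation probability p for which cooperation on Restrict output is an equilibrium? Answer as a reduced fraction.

Expected continuation weight on next period's payoff is β·p = 2/3·p, which plays the role of the discount factor.
Cooperation requires 2/3·p ≥ (85−61)/(85−25) = 2/5, hence p ≥ 3/5.

3/5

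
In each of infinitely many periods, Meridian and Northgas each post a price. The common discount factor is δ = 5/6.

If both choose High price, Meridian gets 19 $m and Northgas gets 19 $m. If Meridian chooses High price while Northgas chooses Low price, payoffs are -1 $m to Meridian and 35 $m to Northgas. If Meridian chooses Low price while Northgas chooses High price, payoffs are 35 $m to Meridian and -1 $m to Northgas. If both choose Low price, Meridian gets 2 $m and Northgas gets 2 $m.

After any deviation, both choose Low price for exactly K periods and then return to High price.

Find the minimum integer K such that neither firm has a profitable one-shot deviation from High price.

2

Need Σ_{k=1}^{K} δ^k ≥ (35−19)/(19−2) = 0.9412 at δ = 5/6.
At K = 1 the sum is 0.8333 < 0.9412; at K = 2 it is 1.5278 ≥ 0.9412.
So the minimum punishment length is K = 2.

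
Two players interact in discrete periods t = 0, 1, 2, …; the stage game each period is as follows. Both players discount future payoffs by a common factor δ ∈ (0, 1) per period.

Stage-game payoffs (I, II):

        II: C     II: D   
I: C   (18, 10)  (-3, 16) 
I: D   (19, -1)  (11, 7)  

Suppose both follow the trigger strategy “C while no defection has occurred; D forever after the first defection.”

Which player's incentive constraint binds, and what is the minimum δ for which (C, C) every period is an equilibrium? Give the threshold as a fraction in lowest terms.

II; δ ≥ 2/3

I's threshold: (19−18)/(19−11) = 1/8.
II's threshold: (16−10)/(16−7) = 2/3.
1/8 < 2/3, so II binds and δ* = 2/3.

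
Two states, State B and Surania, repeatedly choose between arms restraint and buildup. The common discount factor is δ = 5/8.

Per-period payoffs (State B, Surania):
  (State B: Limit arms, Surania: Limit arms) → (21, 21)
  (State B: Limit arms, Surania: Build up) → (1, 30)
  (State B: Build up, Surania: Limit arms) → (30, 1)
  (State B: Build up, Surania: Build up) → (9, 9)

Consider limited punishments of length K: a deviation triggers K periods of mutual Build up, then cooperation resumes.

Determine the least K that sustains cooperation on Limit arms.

Need Σ_{k=1}^{K} δ^k ≥ (30−21)/(21−9) = 0.7500 at δ = 5/8.
At K = 1 the sum is 0.6250 < 0.7500; at K = 2 it is 1.0156 ≥ 0.7500.
So the minimum punishment length is K = 2.

2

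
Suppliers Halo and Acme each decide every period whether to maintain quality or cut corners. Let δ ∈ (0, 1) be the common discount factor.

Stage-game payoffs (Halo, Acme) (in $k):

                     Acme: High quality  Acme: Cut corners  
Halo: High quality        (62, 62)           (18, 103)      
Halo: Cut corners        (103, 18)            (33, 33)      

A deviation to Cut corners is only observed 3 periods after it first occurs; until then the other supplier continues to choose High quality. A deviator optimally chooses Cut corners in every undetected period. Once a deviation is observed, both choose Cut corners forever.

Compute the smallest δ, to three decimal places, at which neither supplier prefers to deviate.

The best deviation is to choose Cut corners for all 3 undetected periods, earning 103 each, then 33 forever once detected.
Deviation value: 103(1−δ^3)/(1−δ) + 33δ^3/(1−δ); cooperation value: 62/(1−δ).
IC: 62 ≥ 103(1−δ^3) + 33δ^3 = 103 − 70δ^3.
So δ^3 ≥ 41/70, giving δ ≥ (41/70)^(1/3) ≈ 0.837.

0.837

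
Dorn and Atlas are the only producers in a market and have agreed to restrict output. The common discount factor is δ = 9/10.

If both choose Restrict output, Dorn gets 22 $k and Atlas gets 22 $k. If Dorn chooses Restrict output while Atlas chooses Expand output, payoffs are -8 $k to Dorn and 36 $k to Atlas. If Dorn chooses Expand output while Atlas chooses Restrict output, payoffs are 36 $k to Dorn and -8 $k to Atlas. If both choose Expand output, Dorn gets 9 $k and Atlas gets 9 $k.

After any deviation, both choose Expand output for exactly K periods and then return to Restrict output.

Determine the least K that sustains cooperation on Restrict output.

2

IC: δ(1−δ^K)/(1−δ) ≥ (36−22)/(22−9) = 14/13.
With δ = 9/10: need 1 − δ^K ≥ 14/13·(1−9/10)/(9/10), i.e. δ^K ≤ 0.8803.
Since (9/10)^1 = 0.9000 and (9/10)^2 = 0.8100, the smallest such K is 2.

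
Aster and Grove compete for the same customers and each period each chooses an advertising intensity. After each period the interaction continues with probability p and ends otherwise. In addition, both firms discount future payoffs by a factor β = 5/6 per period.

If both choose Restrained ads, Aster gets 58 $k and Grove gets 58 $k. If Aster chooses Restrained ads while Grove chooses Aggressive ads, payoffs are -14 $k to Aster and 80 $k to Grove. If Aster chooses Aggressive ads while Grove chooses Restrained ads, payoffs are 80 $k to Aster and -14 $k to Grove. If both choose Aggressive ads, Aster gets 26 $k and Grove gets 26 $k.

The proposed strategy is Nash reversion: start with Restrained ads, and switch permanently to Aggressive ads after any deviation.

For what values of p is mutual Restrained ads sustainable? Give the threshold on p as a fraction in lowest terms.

22/45

With continuation probability p and discount β, the effective per-period discount factor is βp.
Grim-trigger IC: βp ≥ (80−58)/(80−26) = 11/27.
So p ≥ (11/27)/(5/6) = 22/45.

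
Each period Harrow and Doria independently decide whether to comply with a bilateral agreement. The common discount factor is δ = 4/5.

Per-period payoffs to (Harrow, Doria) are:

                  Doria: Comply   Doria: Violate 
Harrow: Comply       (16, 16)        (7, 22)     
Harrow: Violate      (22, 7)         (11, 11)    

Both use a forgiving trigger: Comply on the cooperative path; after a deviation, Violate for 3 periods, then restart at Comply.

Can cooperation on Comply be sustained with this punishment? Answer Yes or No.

Yes

IC: δ+…+δ^3 ≥ (22−16)/(16−11) = 6/5.
At δ = 4/5: partial sum = 1.9520 ≥ 1.2000. Cooperation sustainable.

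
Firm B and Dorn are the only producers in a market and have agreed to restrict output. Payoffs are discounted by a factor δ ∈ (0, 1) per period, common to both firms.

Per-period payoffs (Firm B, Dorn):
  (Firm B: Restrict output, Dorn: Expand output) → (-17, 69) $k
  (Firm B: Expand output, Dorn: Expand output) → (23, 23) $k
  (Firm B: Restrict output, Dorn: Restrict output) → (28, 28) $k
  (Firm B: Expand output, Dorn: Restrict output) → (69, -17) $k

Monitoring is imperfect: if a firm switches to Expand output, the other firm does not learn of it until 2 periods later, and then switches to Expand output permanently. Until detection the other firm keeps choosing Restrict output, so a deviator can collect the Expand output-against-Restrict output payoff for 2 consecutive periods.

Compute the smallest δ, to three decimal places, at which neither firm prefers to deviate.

0.944

A deviator earns 69 for 2 periods, then 23 forever; cooperating earns 28 forever. Multiplying the IC by (1−δ):
28 ≥ 69(1−δ^2) + 23δ^2, so 46·δ^2 ≥ 41 and δ^2 ≥ 41/46.
δ ≥ (41/46)^(1/2) ≈ 0.944.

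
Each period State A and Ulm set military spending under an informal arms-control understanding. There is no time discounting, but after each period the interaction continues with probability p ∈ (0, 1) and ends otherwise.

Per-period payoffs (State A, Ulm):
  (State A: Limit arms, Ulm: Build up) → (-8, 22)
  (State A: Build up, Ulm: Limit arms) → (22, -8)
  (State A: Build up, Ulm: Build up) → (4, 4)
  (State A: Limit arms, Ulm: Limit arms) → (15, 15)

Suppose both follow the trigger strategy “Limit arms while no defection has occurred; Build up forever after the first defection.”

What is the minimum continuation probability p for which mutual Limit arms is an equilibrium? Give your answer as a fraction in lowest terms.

With no time discounting, the continuation probability p plays the role of the discount factor.
Grim-trigger IC: 15/(1−p) ≥ 22 + 4p/(1−p) ⇒ p ≥ (22−15)/(22−4) = 7/18.

7/18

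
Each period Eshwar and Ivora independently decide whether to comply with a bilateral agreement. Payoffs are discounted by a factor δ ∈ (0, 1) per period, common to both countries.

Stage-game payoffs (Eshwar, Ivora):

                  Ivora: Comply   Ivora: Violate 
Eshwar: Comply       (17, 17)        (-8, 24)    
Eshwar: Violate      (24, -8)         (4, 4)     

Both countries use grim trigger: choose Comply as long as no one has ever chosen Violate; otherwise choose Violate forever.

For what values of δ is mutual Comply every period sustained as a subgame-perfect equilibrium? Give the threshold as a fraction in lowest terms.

7/20

Under grim trigger the critical discount factor is (T−C)/(T−P) with T = 24, C = 17, P = 4.
δ* = (24−17)/(24−4) = 7/20.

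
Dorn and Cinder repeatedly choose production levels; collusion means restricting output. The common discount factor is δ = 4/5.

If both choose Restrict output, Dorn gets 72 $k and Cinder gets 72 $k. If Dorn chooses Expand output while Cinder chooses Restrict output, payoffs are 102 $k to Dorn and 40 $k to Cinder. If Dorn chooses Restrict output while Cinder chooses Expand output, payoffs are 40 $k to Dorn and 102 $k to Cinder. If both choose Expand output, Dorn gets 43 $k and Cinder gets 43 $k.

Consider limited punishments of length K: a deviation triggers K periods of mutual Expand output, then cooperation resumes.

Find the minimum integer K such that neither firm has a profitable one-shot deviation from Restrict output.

2

Need Σ_{k=1}^{K} δ^k ≥ (102−72)/(72−43) = 1.0345 at δ = 4/5.
At K = 1 the sum is 0.8000 < 1.0345; at K = 2 it is 1.4400 ≥ 1.0345.
So the minimum punishment length is K = 2.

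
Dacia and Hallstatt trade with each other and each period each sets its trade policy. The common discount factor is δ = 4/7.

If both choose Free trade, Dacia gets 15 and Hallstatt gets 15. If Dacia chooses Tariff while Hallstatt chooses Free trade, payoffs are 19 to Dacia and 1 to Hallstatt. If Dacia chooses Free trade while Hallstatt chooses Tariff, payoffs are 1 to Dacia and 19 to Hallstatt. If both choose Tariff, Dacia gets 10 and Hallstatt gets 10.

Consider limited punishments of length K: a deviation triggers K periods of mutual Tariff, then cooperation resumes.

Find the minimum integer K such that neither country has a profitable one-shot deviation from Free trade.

2

Need Σ_{k=1}^{K} δ^k ≥ (19−15)/(15−10) = 0.8000 at δ = 4/7.
At K = 1 the sum is 0.5714 < 0.8000; at K = 2 it is 0.8980 ≥ 0.8000.
So the minimum punishment length is K = 2.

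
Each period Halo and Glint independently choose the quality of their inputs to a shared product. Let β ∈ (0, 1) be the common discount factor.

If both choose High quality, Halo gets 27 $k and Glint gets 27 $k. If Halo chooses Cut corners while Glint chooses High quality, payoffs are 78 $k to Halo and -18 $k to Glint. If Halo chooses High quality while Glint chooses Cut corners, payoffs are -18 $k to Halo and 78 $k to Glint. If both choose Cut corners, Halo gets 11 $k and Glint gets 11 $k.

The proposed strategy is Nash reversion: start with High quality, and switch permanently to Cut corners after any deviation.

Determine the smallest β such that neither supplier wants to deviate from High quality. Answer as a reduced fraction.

One-period gain from deviating is 78 − 27 = 51. The loss is 27 − 11 = 16 in every subsequent period, with present value 16·β/(1−β).
Deviation is unprofitable when 16·β/(1−β) ≥ 51, i.e. β/(1−β) ≥ 51/16.
Equivalently β ≥ 51/(51+16) = 51/67.

51/67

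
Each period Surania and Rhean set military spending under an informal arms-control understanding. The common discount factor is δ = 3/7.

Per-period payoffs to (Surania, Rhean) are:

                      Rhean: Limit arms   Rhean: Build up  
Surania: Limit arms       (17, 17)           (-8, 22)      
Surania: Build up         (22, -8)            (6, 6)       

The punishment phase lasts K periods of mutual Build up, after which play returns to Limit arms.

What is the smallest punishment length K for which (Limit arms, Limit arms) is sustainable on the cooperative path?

No profitable deviation requires (17−6)(δ+…+δ^K) ≥ 22−17, i.e. δ+…+δ^K ≥ 5/11 ≈ 0.4545.
With δ = 3/7, the partial sums are K=1: 0.4286, K=2: 0.6122.
K = 2 is the first length at which the sum reaches 0.4545.

2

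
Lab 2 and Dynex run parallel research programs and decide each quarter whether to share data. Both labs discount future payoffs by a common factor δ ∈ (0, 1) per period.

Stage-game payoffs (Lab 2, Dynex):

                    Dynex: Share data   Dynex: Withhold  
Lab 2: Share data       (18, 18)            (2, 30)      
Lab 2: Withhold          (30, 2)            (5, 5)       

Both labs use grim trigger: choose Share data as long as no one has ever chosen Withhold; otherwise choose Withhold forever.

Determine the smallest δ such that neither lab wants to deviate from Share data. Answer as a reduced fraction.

12/25

Under grim trigger the critical discount factor is (T−C)/(T−P) with T = 30, C = 18, P = 5.
δ* = (30−18)/(30−5) = 12/25.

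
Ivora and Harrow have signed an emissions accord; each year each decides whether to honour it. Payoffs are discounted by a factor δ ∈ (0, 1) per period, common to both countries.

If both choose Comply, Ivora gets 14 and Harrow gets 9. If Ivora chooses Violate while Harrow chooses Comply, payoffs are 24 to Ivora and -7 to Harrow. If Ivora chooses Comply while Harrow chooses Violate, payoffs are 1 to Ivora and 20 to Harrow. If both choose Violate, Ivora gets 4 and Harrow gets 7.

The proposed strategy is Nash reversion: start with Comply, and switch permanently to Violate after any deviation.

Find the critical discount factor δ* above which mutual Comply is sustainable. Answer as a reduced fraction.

11/13

For Ivora: deviation gain 24−14 = 10, per-period punishment loss 14−4 = 10. IC gives δ ≥ 10/20 = 1/2.
For Harrow: gain 11, loss 2 per period, so δ ≥ 11/13.
The tighter constraint is Harrow's, so cooperation needs δ ≥ 11/13.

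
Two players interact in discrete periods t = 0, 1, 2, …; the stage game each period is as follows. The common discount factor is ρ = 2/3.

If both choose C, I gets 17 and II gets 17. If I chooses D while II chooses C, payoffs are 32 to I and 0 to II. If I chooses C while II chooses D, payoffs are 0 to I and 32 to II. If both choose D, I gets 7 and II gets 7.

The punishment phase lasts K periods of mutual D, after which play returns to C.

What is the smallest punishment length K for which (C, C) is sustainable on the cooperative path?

IC: ρ(1−ρ^K)/(1−ρ) ≥ (32−17)/(17−7) = 3/2.
With ρ = 2/3: need 1 − ρ^K ≥ 3/2·(1−2/3)/(2/3), i.e. ρ^K ≤ 0.2500.
Since (2/3)^3 = 0.2963 and (2/3)^4 = 0.1975, the smallest such K is 4.

4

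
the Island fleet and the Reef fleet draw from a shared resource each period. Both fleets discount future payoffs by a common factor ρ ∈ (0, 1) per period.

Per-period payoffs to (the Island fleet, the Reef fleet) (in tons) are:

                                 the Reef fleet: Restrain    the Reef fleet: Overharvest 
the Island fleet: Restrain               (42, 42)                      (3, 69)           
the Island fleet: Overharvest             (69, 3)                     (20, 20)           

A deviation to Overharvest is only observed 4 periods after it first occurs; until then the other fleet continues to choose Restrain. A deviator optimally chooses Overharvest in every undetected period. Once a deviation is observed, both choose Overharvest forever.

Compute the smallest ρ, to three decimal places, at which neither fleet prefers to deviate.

0.862

A deviator earns 69 for 4 periods, then 20 forever; cooperating earns 42 forever. Multiplying the IC by (1−ρ):
42 ≥ 69(1−ρ^4) + 20ρ^4, so 49·ρ^4 ≥ 27 and ρ^4 ≥ 27/49.
ρ ≥ (27/49)^(1/4) ≈ 0.862.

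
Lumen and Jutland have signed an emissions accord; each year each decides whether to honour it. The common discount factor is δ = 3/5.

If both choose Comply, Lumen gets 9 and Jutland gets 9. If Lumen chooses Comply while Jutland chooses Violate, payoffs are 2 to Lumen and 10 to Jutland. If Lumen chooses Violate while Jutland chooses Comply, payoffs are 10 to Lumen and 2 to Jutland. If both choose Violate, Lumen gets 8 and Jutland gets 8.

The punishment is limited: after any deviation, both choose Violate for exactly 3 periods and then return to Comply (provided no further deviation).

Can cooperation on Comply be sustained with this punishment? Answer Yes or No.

Yes

Comparing payoff streams over the 4 periods until play realigns: cooperate → 9(1+δ+…+δ^3); deviate → 10 + 8(δ+…+δ^3).
Cooperation is sustained iff (9−8)(δ+…+δ^3) ≥ 10−9.
δ+…+δ^3 = 3/5·(1−(3/5)^3)/(1−3/5) = 1.1760, and (10−9)/(9−8) = 1.0000.
1.1760 ≥ 1.0000, so cooperation is sustainable.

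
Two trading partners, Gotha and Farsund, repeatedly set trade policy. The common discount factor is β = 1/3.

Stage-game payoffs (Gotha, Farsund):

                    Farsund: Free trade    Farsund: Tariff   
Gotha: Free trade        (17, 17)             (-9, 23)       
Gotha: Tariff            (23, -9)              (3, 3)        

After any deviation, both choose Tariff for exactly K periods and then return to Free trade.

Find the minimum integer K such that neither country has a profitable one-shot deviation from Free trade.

2

IC: β(1−β^K)/(1−β) ≥ (23−17)/(17−3) = 3/7.
With β = 1/3: need 1 − β^K ≥ 3/7·(1−1/3)/(1/3), i.e. β^K ≤ 0.1429.
Since (1/3)^1 = 0.3333 and (1/3)^2 = 0.1111, the smallest such K is 2.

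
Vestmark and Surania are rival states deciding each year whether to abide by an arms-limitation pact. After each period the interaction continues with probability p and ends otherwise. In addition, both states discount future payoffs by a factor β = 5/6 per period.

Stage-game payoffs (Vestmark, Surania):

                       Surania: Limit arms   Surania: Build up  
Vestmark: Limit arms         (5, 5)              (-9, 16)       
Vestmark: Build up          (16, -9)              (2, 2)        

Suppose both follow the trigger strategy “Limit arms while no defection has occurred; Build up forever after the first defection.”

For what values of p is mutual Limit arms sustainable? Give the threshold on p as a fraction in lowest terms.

Expected continuation weight on next period's payoff is β·p = 5/6·p, which plays the role of the discount factor.
Cooperation requires 5/6·p ≥ (16−5)/(16−2) = 11/14, hence p ≥ 33/35.

33/35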